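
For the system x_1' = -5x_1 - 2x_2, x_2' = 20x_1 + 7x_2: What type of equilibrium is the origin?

A = [[-5,-2],[20,7]]; det(A-λI) = λ^2 - 2λ + 5.
λ = 1 ± 2i: positive real part.

unstable spiral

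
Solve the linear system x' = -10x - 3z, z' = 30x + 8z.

x(t) = -K_1e^(-t)sin(3t) + K_2e^(-t)cos(3t), z(t) = 3K_1e^(-t)sin(3t) + K_1e^(-t)cos(3t) + K_2e^(-t)sin(3t) - 3K_2e^(-t)cos(3t)

Coefficient matrix A = [[-10, -3], [30, 8]].
Characteristic polynomial det(A - λI) = λ^2 + 2λ + 10 = 0.
Eigenvalues λ = -1 ± 3i (complex conjugate pair).
For λ=-1+3i: an eigenvector is (0,1) - i(-1,3) = (0 + i, 1 - 3i).
A real fundamental pair from Re and Im of e^((-1+3i)t)v: X_1 = e^(-t)(cos(3t)·(0,1) + sin(3t)·(-1,3)), X_2 = e^(-t)(sin(3t)·(0,1) - cos(3t)·(-1,3)).
General solution: K_1X_1 + K_2X_2.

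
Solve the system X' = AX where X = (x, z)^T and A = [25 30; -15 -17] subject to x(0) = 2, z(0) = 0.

x(t) = 14e^(4t)sin(3t) + 2e^(4t)cos(3t), z(t) = -10e^(4t)sin(3t)

Coefficient matrix A = [[25, 30], [-15, -17]].
Characteristic polynomial det(A - λI) = λ^2 - 8λ + 25 = 0.
Eigenvalues λ = 4 ± 3i (complex conjugate pair).
For λ=4+3i: an eigenvector is (-1,1) - i(3,-2) = (-1 - 3i, 1 + 2i).
A real fundamental pair from Re and Im of e^((4+3i)t)v: X_1 = e^(4t)(cos(3t)·(-1,1) + sin(3t)·(3,-2)), X_2 = e^(4t)(sin(3t)·(-1,1) - cos(3t)·(3,-2)).
General solution: K_1X_1 + K_2X_2.
Applying x(0)=2, z(0)=0 gives K_1=4, K_2=-2.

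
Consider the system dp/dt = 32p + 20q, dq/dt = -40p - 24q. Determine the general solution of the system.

p(t) = c_1e^(4t)sin(4t) - 2c_1e^(4t)cos(4t) - 2c_2e^(4t)sin(4t) - c_2e^(4t)cos(4t), q(t) = -c_1e^(4t)sin(4t) + 3c_1e^(4t)cos(4t) + 3c_2e^(4t)sin(4t) + c_2e^(4t)cos(4t)

Coefficient matrix A = [[32, 20], [-40, -24]].
Characteristic polynomial det(A - λI) = λ^2 - 8λ + 32 = 0.
Eigenvalues λ = 4 ± 4i (complex conjugate pair).
For λ=4+4i: an eigenvector is (-2,3) - i(1,-1) = (-2 - i, 3 + i).
A real fundamental pair from Re and Im of e^((4+4i)t)v: X_1 = e^(4t)(cos(4t)·(-2,3) + sin(4t)·(1,-1)), X_2 = e^(4t)(sin(4t)·(-2,3) - cos(4t)·(1,-1)).
General solution: c_1X_1 + c_2X_2.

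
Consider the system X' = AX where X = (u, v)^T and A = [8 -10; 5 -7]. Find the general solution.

u(t) = -2K_1e^(3t) + K_2e^(-2t), v(t) = -K_1e^(3t) + K_2e^(-2t)

Coefficient matrix A = [[8, -10], [5, -7]].
Characteristic polynomial det(A - λI) = λ^2 - λ - 6 = 0.
Eigenvalues λ = 3, -2.
For λ=3: (A-λI) row 1 is [5, -10], so an eigenvector is (-2, -1).
For λ=-2: (A-λI) row 1 is [10, -10], so an eigenvector is (1, 1).
General solution: K_1e^(3t)(-2,-1) + K_2e^(-2t)(1,1).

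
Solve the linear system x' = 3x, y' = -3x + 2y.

x(t) = -C_2e^(3t), y(t) = -C_1e^(2t) + 3C_2e^(3t)

Coefficient matrix A = [[3, 0], [-3, 2]].
Characteristic polynomial det(A - λI) = λ^2 - 5λ + 6 = 0.
Eigenvalues λ = 2, 3.
For λ=2: (A-λI) row 1 is [1, 0], so an eigenvector is (0, -1).
For λ=3: (A-λI) row 2 is [-3, -1], so an eigenvector is (-1, 3).
General solution: C_1e^(2t)(0,-1) + C_2e^(3t)(-1,3).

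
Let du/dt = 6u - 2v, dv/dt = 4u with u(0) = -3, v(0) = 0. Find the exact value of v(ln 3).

-432

A = [[6,-2],[4,0]]; eigenvalues λ = 4, 2.
Eigenvectors: (1,1) for λ=4, (1,2) for λ=2.
From the initial condition, c_1 = -6, c_2 = 3.
v(ln 3) = (-6)(3^4)(1) + (3)(3^2)(2) = -432.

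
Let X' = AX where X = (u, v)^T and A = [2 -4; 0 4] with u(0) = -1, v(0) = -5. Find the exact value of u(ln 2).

116

A = [[2,-4],[0,4]]; eigenvalues λ = 2, 4.
Eigenvectors: (-1,0) for λ=2, (2,-1) for λ=4.
From the initial condition, c_1 = 11, c_2 = 5.
u(ln 2) = (11)(2^2)(-1) + (5)(2^4)(2) = 116.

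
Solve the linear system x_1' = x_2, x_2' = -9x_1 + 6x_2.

Coefficient matrix A = [[0, 1], [-9, 6]].
Characteristic polynomial det(A - λI) = λ^2 - 6λ + 9 = 0.
Single eigenvalue λ = 3 with algebraic multiplicity 2.
Eigenvector v = (1,3); generalized eigenvector w with (A-λI)w=v is (0,1).
General solution: e^(3t)[C_1·v + C_2·(t·v + w)].

x_1(t) = C_1e^(3t) + C_2te^(3t), x_2(t) = 3C_1e^(3t) + 3C_2te^(3t) + C_2e^(3t)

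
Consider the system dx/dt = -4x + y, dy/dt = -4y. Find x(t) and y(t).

Coefficient matrix A = [[-4, 1], [0, -4]].
Characteristic polynomial det(A - λI) = λ^2 + 8λ + 16 = 0.
Single eigenvalue λ = -4 with algebraic multiplicity 2.
Eigenvector v = (-1,0); generalized eigenvector w with (A-λI)w=v is (2,-1).
General solution: e^(-4t)[c_1·v + c_2·(t·v + w)].

x(t) = -c_1e^(-4t) - c_2te^(-4t) + 2c_2e^(-4t), y(t) = -c_2e^(-4t)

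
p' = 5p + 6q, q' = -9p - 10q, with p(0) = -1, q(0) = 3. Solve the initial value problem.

p(t) = 3e^(-t) - 4e^(-4t), q(t) = -3e^(-t) + 6e^(-4t)

Coefficient matrix A = [[5, 6], [-9, -10]].
Characteristic polynomial det(A - λI) = λ^2 + 5λ + 4 = 0.
Eigenvalues λ = -1, -4.
For λ=-1: (A-λI) row 1 is [6, 6], so an eigenvector is (-1, 1).
For λ=-4: (A-λI) row 1 is [9, 6], so an eigenvector is (-2, 3).
General solution: c_1e^(-t)(-1,1) + c_2e^(-4t)(-2,3).
Applying p(0)=-1, q(0)=3 gives c_1=-3, c_2=2.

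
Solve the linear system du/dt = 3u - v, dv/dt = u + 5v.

Coefficient matrix A = [[3, -1], [1, 5]].
Characteristic polynomial det(A - λI) = λ^2 - 8λ + 16 = 0.
Single eigenvalue λ = 4 with algebraic multiplicity 2.
Eigenvector v = (1,-1); generalized eigenvector w with (A-λI)w=v is (2,-3).
General solution: e^(4t)[c_1·v + c_2·(t·v + w)].

u(t) = c_1e^(4t) + c_2te^(4t) + 2c_2e^(4t), v(t) = -c_1e^(4t) - c_2te^(4t) - 3c_2e^(4t)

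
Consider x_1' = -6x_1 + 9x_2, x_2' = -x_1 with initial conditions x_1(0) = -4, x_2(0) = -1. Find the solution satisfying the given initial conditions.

x_1(t) = 3te^(-3t) - 4e^(-3t), x_2(t) = te^(-3t) - e^(-3t)

Coefficient matrix A = [[-6, 9], [-1, 0]].
Characteristic polynomial det(A - λI) = λ^2 + 6λ + 9 = 0.
Single eigenvalue λ = -3 with algebraic multiplicity 2.
Eigenvector v = (-3,-1); generalized eigenvector w with (A-λI)w=v is (1,0).
General solution: e^(-3t)[C_1·v + C_2·(t·v + w)].
Applying x_1(0)=-4, x_2(0)=-1 gives C_1=1, C_2=-1.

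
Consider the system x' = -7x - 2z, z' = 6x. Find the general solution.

Coefficient matrix A = [[-7, -2], [6, 0]].
Characteristic polynomial det(A - λI) = λ^2 + 7λ + 12 = 0.
Eigenvalues λ = -4, -3.
For λ=-4: (A-λI) row 1 is [-3, -2], so an eigenvector is (2, -3).
For λ=-3: (A-λI) row 1 is [-4, -2], so an eigenvector is (-1, 2).
General solution: c_1e^(-4t)(2,-3) + c_2e^(-3t)(-1,2).

x(t) = 2c_1e^(-4t) - c_2e^(-3t), z(t) = -3c_1e^(-4t) + 2c_2e^(-3t)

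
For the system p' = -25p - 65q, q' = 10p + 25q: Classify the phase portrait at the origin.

center

A = [[-25,-65],[10,25]]; det(A-λI) = λ^2 + 25.
λ = 0 ± 5i: zero real part.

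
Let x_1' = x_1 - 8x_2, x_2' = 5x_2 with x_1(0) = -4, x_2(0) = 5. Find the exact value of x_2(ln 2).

A = [[1,-8],[0,5]]; eigenvalues λ = 1, 5.
Eigenvectors: (-1,0) for λ=1, (2,-1) for λ=5.
From the initial condition, c_1 = -6, c_2 = -5.
x_2(ln 2) = (-6)(2^1)(0) + (-5)(2^5)(-1) = 160.

160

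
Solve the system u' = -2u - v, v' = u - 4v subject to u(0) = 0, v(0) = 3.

Coefficient matrix A = [[-2, -1], [1, -4]].
Characteristic polynomial det(A - λI) = λ^2 + 6λ + 9 = 0.
Single eigenvalue λ = -3 with algebraic multiplicity 2.
Eigenvector v = (-1,-1); generalized eigenvector w with (A-λI)w=v is (-2,-1).
General solution: e^(-3t)[c_1·v + c_2·(t·v + w)].
Applying u(0)=0, v(0)=3 gives c_1=-6, c_2=3.

u(t) = -3te^(-3t), v(t) = -3te^(-3t) + 3e^(-3t)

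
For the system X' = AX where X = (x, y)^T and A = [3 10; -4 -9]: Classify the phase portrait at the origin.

stable spiral

A = [[3,10],[-4,-9]]; det(A-λI) = λ^2 + 6λ + 13.
λ = -3 ± 2i: negative real part.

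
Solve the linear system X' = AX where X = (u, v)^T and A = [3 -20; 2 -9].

Coefficient matrix A = [[3, -20], [2, -9]].
Characteristic polynomial det(A - λI) = λ^2 + 6λ + 13 = 0.
Eigenvalues λ = -3 ± 2i (complex conjugate pair).
For λ=-3+2i: an eigenvector is (-1,0) - i(-3,-1) = (-1 + 3i, 0 + i).
A real fundamental pair from Re and Im of e^((-3+2i)t)v: X_1 = e^(-3t)(cos(2t)·(-1,0) + sin(2t)·(-3,-1)), X_2 = e^(-3t)(sin(2t)·(-1,0) - cos(2t)·(-3,-1)).
General solution: c_1X_1 + c_2X_2.

u(t) = -3c_1e^(-3t)sin(2t) - c_1e^(-3t)cos(2t) - c_2e^(-3t)sin(2t) + 3c_2e^(-3t)cos(2t), v(t) = -c_1e^(-3t)sin(2t) + c_2e^(-3t)cos(2t)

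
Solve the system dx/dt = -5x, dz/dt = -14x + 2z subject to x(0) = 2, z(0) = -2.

x(t) = 2e^(-5t), z(t) = -6e^(2t) + 4e^(-5t)

Coefficient matrix A = [[-5, 0], [-14, 2]].
Characteristic polynomial det(A - λI) = λ^2 + 3λ - 10 = 0.
Eigenvalues λ = 2, -5.
For λ=2: (A-λI) row 1 is [-7, 0], so an eigenvector is (0, -1).
For λ=-5: (A-λI) row 2 is [-14, 7], so an eigenvector is (-1, -2).
General solution: c_1e^(2t)(0,-1) + c_2e^(-5t)(-1,-2).
Applying x(0)=2, z(0)=-2 gives c_1=6, c_2=-2.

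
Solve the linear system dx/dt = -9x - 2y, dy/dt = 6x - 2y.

x(t) = 2K_1e^(-6t) - K_2e^(-5t), y(t) = -3K_1e^(-6t) + 2K_2e^(-5t)

Coefficient matrix A = [[-9, -2], [6, -2]].
Characteristic polynomial det(A - λI) = λ^2 + 11λ + 30 = 0.
Eigenvalues λ = -6, -5.
For λ=-6: (A-λI) row 1 is [-3, -2], so an eigenvector is (2, -3).
For λ=-5: (A-λI) row 1 is [-4, -2], so an eigenvector is (-1, 2).
General solution: K_1e^(-6t)(2,-3) + K_2e^(-5t)(-1,2).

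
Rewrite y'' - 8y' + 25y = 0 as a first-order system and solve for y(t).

Let x_1 = y, x_2 = y'. Then x_1' = x_2 and x_2' = -25x_1 + 8x_2.
A = [[0,1],[-25,8]]; det(A-λI) = λ^2 - 8λ + 25.
Eigenvalues λ = 4 ± 3i.

y(t) = C_1e^(4t)cos(3t) + C_2e^(4t)sin(3t)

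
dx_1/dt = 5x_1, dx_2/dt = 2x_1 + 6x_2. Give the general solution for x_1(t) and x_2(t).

x_1(t) = K_1e^(5t), x_2(t) = -2K_1e^(5t) + K_2e^(6t)

Coefficient matrix A = [[5, 0], [2, 6]].
Characteristic polynomial det(A - λI) = λ^2 - 11λ + 30 = 0.
Eigenvalues λ = 5, 6.
For λ=5: (A-λI) row 2 is [2, 1], so an eigenvector is (1, -2).
For λ=6: (A-λI) row 1 is [-1, 0], so an eigenvector is (0, 1).
General solution: K_1e^(5t)(1,-2) + K_2e^(6t)(0,1).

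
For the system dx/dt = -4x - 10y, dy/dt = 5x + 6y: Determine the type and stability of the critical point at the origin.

unstable spiral

A = [[-4,-10],[5,6]]; det(A-λI) = λ^2 - 2λ + 26.
λ = 1 ± 5i: positive real part.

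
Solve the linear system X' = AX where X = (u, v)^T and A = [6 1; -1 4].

Coefficient matrix A = [[6, 1], [-1, 4]].
Characteristic polynomial det(A - λI) = λ^2 - 10λ + 25 = 0.
Single eigenvalue λ = 5 with algebraic multiplicity 2.
Eigenvector v = (1,-1); generalized eigenvector w with (A-λI)w=v is (0,1).
General solution: e^(5t)[C_1·v + C_2·(t·v + w)].

u(t) = C_1e^(5t) + C_2te^(5t), v(t) = -C_1e^(5t) - C_2te^(5t) + C_2e^(5t)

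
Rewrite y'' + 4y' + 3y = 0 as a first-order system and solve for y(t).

Let x_1 = y, x_2 = y'. Then x_1' = x_2 and x_2' = -3x_1 - 4x_2.
A = [[0,1],[-3,-4]]; det(A-λI) = λ^2 + 4λ + 3.
Eigenvalues λ = -1, -3 with eigenvectors (1,-1), (1,-3).

y(t) = C_1e^(-t) + C_2e^(-3t)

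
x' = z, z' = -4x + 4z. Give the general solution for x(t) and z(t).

x(t) = -C_1e^(2t) - C_2te^(2t), z(t) = -2C_1e^(2t) - 2C_2te^(2t) - C_2e^(2t)

Coefficient matrix A = [[0, 1], [-4, 4]].
Characteristic polynomial det(A - λI) = λ^2 - 4λ + 4 = 0.
Single eigenvalue λ = 2 with algebraic multiplicity 2.
Eigenvector v = (-1,-2); generalized eigenvector w with (A-λI)w=v is (0,-1).
General solution: e^(2t)[C_1·v + C_2·(t·v + w)].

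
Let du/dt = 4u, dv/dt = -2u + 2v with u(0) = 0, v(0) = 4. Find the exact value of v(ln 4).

64

A = [[4,0],[-2,2]]; eigenvalues λ = 4, 2.
Eigenvectors: (1,-1) for λ=4, (0,1) for λ=2.
From the initial condition, c_1 = 0, c_2 = 4.
v(ln 4) = (0)(4^4)(-1) + (4)(4^2)(1) = 64.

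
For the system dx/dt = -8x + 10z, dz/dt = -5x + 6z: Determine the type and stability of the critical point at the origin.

A = [[-8,10],[-5,6]]; det(A-λI) = λ^2 + 2λ + 2.
λ = -1 ± i: negative real part.

stable spiral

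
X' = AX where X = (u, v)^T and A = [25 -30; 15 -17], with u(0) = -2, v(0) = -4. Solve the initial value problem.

Coefficient matrix A = [[25, -30], [15, -17]].
Characteristic polynomial det(A - λI) = λ^2 - 8λ + 25 = 0.
Eigenvalues λ = 4 ± 3i (complex conjugate pair).
For λ=4+3i: an eigenvector is (-3,-2) - i(-1,-1) = (-3 + i, -2 + i).
A real fundamental pair from Re and Im of e^((4+3i)t)v: X_1 = e^(4t)(cos(3t)·(-3,-2) + sin(3t)·(-1,-1)), X_2 = e^(4t)(sin(3t)·(-3,-2) - cos(3t)·(-1,-1)).
General solution: K_1X_1 + K_2X_2.
Applying u(0)=-2, v(0)=-4 gives K_1=-2, K_2=-8.

u(t) = 26e^(4t)sin(3t) - 2e^(4t)cos(3t), v(t) = 18e^(4t)sin(3t) - 4e^(4t)cos(3t)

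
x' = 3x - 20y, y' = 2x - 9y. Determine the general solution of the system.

Coefficient matrix A = [[3, -20], [2, -9]].
Characteristic polynomial det(A - λI) = λ^2 + 6λ + 13 = 0.
Eigenvalues λ = -3 ± 2i (complex conjugate pair).
For λ=-3+2i: an eigenvector is (-1,0) - i(-3,-1) = (-1 + 3i, 0 + i).
A real fundamental pair from Re and Im of e^((-3+2i)t)v: X_1 = e^(-3t)(cos(2t)·(-1,0) + sin(2t)·(-3,-1)), X_2 = e^(-3t)(sin(2t)·(-1,0) - cos(2t)·(-3,-1)).
General solution: K_1X_1 + K_2X_2.

x(t) = -3K_1e^(-3t)sin(2t) - K_1e^(-3t)cos(2t) - K_2e^(-3t)sin(2t) + 3K_2e^(-3t)cos(2t), y(t) = -K_1e^(-3t)sin(2t) + K_2e^(-3t)cos(2t)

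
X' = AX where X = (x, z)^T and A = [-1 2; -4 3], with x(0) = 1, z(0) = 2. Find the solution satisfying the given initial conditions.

Coefficient matrix A = [[-1, 2], [-4, 3]].
Characteristic polynomial det(A - λI) = λ^2 - 2λ + 5 = 0.
Eigenvalues λ = 1 ± 2i (complex conjugate pair).
For λ=1+2i: an eigenvector is (-1,-1) - i(0,1) = (-1, -1 - i).
A real fundamental pair from Re and Im of e^((1+2i)t)v: X_1 = e^(t)(cos(2t)·(-1,-1) + sin(2t)·(0,1)), X_2 = e^(t)(sin(2t)·(-1,-1) - cos(2t)·(0,1)).
General solution: C_1X_1 + C_2X_2.
Applying x(0)=1, z(0)=2 gives C_1=-1, C_2=-1.

x(t) = e^(t)sin(2t) + e^(t)cos(2t), z(t) = 2e^(t)cos(2t)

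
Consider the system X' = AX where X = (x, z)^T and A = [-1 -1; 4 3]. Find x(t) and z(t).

Coefficient matrix A = [[-1, -1], [4, 3]].
Characteristic polynomial det(A - λI) = λ^2 - 2λ + 1 = 0.
Single eigenvalue λ = 1 with algebraic multiplicity 2.
Eigenvector v = (-1,2); generalized eigenvector w with (A-λI)w=v is (2,-3).
General solution: e^(t)[C_1·v + C_2·(t·v + w)].

x(t) = -C_1e^(t) - C_2te^(t) + 2C_2e^(t), z(t) = 2C_1e^(t) + 2C_2te^(t) - 3C_2e^(t)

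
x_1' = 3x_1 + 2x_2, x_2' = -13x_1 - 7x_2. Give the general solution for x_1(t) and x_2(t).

x_1(t) = C_1e^(-2t)sin(t) - C_1e^(-2t)cos(t) - C_2e^(-2t)sin(t) - C_2e^(-2t)cos(t), x_2(t) = -2C_1e^(-2t)sin(t) + 3C_1e^(-2t)cos(t) + 3C_2e^(-2t)sin(t) + 2C_2e^(-2t)cos(t)

Coefficient matrix A = [[3, 2], [-13, -7]].
Characteristic polynomial det(A - λI) = λ^2 + 4λ + 5 = 0.
Eigenvalues λ = -2 ± i (complex conjugate pair).
For λ=-2+i: an eigenvector is (-1,3) - i(1,-2) = (-1 - i, 3 + 2i).
A real fundamental pair from Re and Im of e^((-2+i)t)v: X_1 = e^(-2t)(cos(t)·(-1,3) + sin(t)·(1,-2)), X_2 = e^(-2t)(sin(t)·(-1,3) - cos(t)·(1,-2)).
General solution: C_1X_1 + C_2X_2.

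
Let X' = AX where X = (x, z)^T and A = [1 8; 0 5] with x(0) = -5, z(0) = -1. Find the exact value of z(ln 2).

-32

A = [[1,8],[0,5]]; eigenvalues λ = 1, 5.
Eigenvectors: (-1,0) for λ=1, (2,1) for λ=5.
From the initial condition, c_1 = 3, c_2 = -1.
z(ln 2) = (3)(2^1)(0) + (-1)(2^5)(1) = -32.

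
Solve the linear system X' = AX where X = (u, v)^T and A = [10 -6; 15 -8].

u(t) = -C_1e^(t)sin(3t) + C_1e^(t)cos(3t) + C_2e^(t)sin(3t) + C_2e^(t)cos(3t), v(t) = -C_1e^(t)sin(3t) + 2C_1e^(t)cos(3t) + 2C_2e^(t)sin(3t) + C_2e^(t)cos(3t)

Coefficient matrix A = [[10, -6], [15, -8]].
Characteristic polynomial det(A - λI) = λ^2 - 2λ + 10 = 0.
Eigenvalues λ = 1 ± 3i (complex conjugate pair).
For λ=1+3i: an eigenvector is (1,2) - i(-1,-1) = (1 + i, 2 + i).
A real fundamental pair from Re and Im of e^((1+3i)t)v: X_1 = e^(t)(cos(3t)·(1,2) + sin(3t)·(-1,-1)), X_2 = e^(t)(sin(3t)·(1,2) - cos(3t)·(-1,-1)).
General solution: C_1X_1 + C_2X_2.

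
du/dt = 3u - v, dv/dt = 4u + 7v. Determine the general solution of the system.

Coefficient matrix A = [[3, -1], [4, 7]].
Characteristic polynomial det(A - λI) = λ^2 - 10λ + 25 = 0.
Single eigenvalue λ = 5 with algebraic multiplicity 2.
Eigenvector v = (1,-2); generalized eigenvector w with (A-λI)w=v is (0,-1).
General solution: e^(5t)[K_1·v + K_2·(t·v + w)].

u(t) = K_1e^(5t) + K_2te^(5t), v(t) = -2K_1e^(5t) - 2K_2te^(5t) - K_2e^(5t)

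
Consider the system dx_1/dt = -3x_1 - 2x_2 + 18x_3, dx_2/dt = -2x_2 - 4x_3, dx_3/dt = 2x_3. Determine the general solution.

x_1(t) = C_1e^(-3t) + 4C_2e^(2t) - 2C_3e^(-2t), x_2(t) = -C_2e^(2t) + C_3e^(-2t), x_3(t) = C_2e^(2t)

Coefficient matrix A = [[-3, -2, 18], [0, -2, -4], [0, 0, 2]].
det(A - λI) = 0 gives eigenvalues λ = -3, 2, -2.
For λ=-3: eigenvector (1,0,0).
For λ=2: eigenvector (4,-1,1).
For λ=-2: eigenvector (-2,1,0).
General solution: C_1e^(-3t)(1,0,0) + C_2e^(2t)(4,-1,1) + C_3e^(-2t)(-2,1,0).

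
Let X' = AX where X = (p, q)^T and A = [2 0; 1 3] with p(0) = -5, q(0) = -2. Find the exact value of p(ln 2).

-20

A = [[2,0],[1,3]]; eigenvalues λ = 2, 3.
Eigenvectors: (-1,1) for λ=2, (0,-1) for λ=3.
From the initial condition, c_1 = 5, c_2 = 7.
p(ln 2) = (5)(2^2)(-1) + (7)(2^3)(0) = -20.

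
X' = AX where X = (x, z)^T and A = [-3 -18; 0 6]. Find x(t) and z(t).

Coefficient matrix A = [[-3, -18], [0, 6]].
Characteristic polynomial det(A - λI) = λ^2 - 3λ - 18 = 0.
Eigenvalues λ = -3, 6.
For λ=-3: (A-λI) row 1 is [0, -18], so an eigenvector is (1, 0).
For λ=6: (A-λI) row 1 is [-9, -18], so an eigenvector is (2, -1).
General solution: c_1e^(-3t)(1,0) + c_2e^(6t)(2,-1).

x(t) = c_1e^(-3t) + 2c_2e^(6t), z(t) = -c_2e^(6t)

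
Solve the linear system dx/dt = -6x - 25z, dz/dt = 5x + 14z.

x(t) = -c_1e^(4t)sin(5t) - 2c_1e^(4t)cos(5t) - 2c_2e^(4t)sin(5t) + c_2e^(4t)cos(5t), z(t) = c_1e^(4t)cos(5t) + c_2e^(4t)sin(5t)

Coefficient matrix A = [[-6, -25], [5, 14]].
Characteristic polynomial det(A - λI) = λ^2 - 8λ + 41 = 0.
Eigenvalues λ = 4 ± 5i (complex conjugate pair).
For λ=4+5i: an eigenvector is (-2,1) - i(-1,0) = (-2 + i, 1).
A real fundamental pair from Re and Im of e^((4+5i)t)v: X_1 = e^(4t)(cos(5t)·(-2,1) + sin(5t)·(-1,0)), X_2 = e^(4t)(sin(5t)·(-2,1) - cos(5t)·(-1,0)).
General solution: c_1X_1 + c_2X_2.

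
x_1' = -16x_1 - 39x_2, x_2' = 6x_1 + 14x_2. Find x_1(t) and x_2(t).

x_1(t) = -3c_1e^(-t)sin(3t) - 2c_1e^(-t)cos(3t) - 2c_2e^(-t)sin(3t) + 3c_2e^(-t)cos(3t), x_2(t) = c_1e^(-t)sin(3t) + c_1e^(-t)cos(3t) + c_2e^(-t)sin(3t) - c_2e^(-t)cos(3t)

Coefficient matrix A = [[-16, -39], [6, 14]].
Characteristic polynomial det(A - λI) = λ^2 + 2λ + 10 = 0.
Eigenvalues λ = -1 ± 3i (complex conjugate pair).
For λ=-1+3i: an eigenvector is (-2,1) - i(-3,1) = (-2 + 3i, 1 - i).
A real fundamental pair from Re and Im of e^((-1+3i)t)v: X_1 = e^(-t)(cos(3t)·(-2,1) + sin(3t)·(-3,1)), X_2 = e^(-t)(sin(3t)·(-2,1) - cos(3t)·(-3,1)).
General solution: c_1X_1 + c_2X_2.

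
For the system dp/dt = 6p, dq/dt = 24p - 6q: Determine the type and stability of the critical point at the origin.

saddle

A = [[6,0],[24,-6]]; det(A-λI) = λ^2 - 36.
λ = 6, -6: opposite signs.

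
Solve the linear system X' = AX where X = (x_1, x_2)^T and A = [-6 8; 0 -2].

x_1(t) = 2c_1e^(-2t) + c_2e^(-6t), x_2(t) = c_1e^(-2t)

Coefficient matrix A = [[-6, 8], [0, -2]].
Characteristic polynomial det(A - λI) = λ^2 + 8λ + 12 = 0.
Eigenvalues λ = -2, -6.
For λ=-2: (A-λI) row 1 is [-4, 8], so an eigenvector is (2, 1).
For λ=-6: (A-λI) row 1 is [0, 8], so an eigenvector is (1, 0).
General solution: c_1e^(-2t)(2,1) + c_2e^(-6t)(1,0).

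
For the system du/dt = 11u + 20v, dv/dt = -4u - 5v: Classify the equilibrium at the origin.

A = [[11,20],[-4,-5]]; det(A-λI) = λ^2 - 6λ + 25.
λ = 3 ± 4i: positive real part.

unstable spiral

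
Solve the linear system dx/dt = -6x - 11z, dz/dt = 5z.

x(t) = K_1e^(-6t) - K_2e^(5t), z(t) = K_2e^(5t)

Coefficient matrix A = [[-6, -11], [0, 5]].
Characteristic polynomial det(A - λI) = λ^2 + λ - 30 = 0.
Eigenvalues λ = -6, 5.
For λ=-6: (A-λI) row 1 is [0, -11], so an eigenvector is (1, 0).
For λ=5: (A-λI) row 1 is [-11, -11], so an eigenvector is (-1, 1).
General solution: K_1e^(-6t)(1,0) + K_2e^(5t)(-1,1).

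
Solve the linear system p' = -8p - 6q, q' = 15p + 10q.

p(t) = K_1e^(t)sin(3t) - K_1e^(t)cos(3t) - K_2e^(t)sin(3t) - K_2e^(t)cos(3t), q(t) = -2K_1e^(t)sin(3t) + K_1e^(t)cos(3t) + K_2e^(t)sin(3t) + 2K_2e^(t)cos(3t)

Coefficient matrix A = [[-8, -6], [15, 10]].
Characteristic polynomial det(A - λI) = λ^2 - 2λ + 10 = 0.
Eigenvalues λ = 1 ± 3i (complex conjugate pair).
For λ=1+3i: an eigenvector is (-1,1) - i(1,-2) = (-1 - i, 1 + 2i).
A real fundamental pair from Re and Im of e^((1+3i)t)v: X_1 = e^(t)(cos(3t)·(-1,1) + sin(3t)·(1,-2)), X_2 = e^(t)(sin(3t)·(-1,1) - cos(3t)·(1,-2)).
General solution: K_1X_1 + K_2X_2.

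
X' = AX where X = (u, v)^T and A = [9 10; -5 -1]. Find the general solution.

Coefficient matrix A = [[9, 10], [-5, -1]].
Characteristic polynomial det(A - λI) = λ^2 - 8λ + 41 = 0.
Eigenvalues λ = 4 ± 5i (complex conjugate pair).
For λ=4+5i: an eigenvector is (1,-1) - i(-1,0) = (1 + i, -1).
A real fundamental pair from Re and Im of e^((4+5i)t)v: X_1 = e^(4t)(cos(5t)·(1,-1) + sin(5t)·(-1,0)), X_2 = e^(4t)(sin(5t)·(1,-1) - cos(5t)·(-1,0)).
General solution: c_1X_1 + c_2X_2.

u(t) = -c_1e^(4t)sin(5t) + c_1e^(4t)cos(5t) + c_2e^(4t)sin(5t) + c_2e^(4t)cos(5t), v(t) = -c_1e^(4t)cos(5t) - c_2e^(4t)sin(5t)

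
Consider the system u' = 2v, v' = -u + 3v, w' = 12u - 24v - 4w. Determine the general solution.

u(t) = -C_1e^(2t) + 2C_3e^(t), v(t) = -C_1e^(2t) + C_3e^(t), w(t) = 2C_1e^(2t) + C_2e^(-4t)

Coefficient matrix A = [[0, 2, 0], [-1, 3, 0], [12, -24, -4]].
det(A - λI) = 0 gives eigenvalues λ = 2, -4, 1.
For λ=2: eigenvector (-1,-1,2).
For λ=-4: eigenvector (0,0,1).
For λ=1: eigenvector (2,1,0).
General solution: C_1e^(2t)(-1,-1,2) + C_2e^(-4t)(0,0,1) + C_3e^(t)(2,1,0).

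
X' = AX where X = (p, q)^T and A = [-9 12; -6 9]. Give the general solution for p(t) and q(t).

Coefficient matrix A = [[-9, 12], [-6, 9]].
Characteristic polynomial det(A - λI) = λ^2 - 9 = 0.
Eigenvalues λ = 3, -3.
For λ=3: (A-λI) row 1 is [-12, 12], so an eigenvector is (-1, -1).
For λ=-3: (A-λI) row 1 is [-6, 12], so an eigenvector is (-2, -1).
General solution: K_1e^(3t)(-1,-1) + K_2e^(-3t)(-2,-1).

p(t) = -K_1e^(3t) - 2K_2e^(-3t), q(t) = -K_1e^(3t) - K_2e^(-3t)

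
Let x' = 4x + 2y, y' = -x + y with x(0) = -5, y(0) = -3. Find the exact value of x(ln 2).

A = [[4,2],[-1,1]]; eigenvalues λ = 3, 2.
Eigenvectors: (2,-1) for λ=3, (1,-1) for λ=2.
From the initial condition, c_1 = -8, c_2 = 11.
x(ln 2) = (-8)(2^3)(2) + (11)(2^2)(1) = -84.

-84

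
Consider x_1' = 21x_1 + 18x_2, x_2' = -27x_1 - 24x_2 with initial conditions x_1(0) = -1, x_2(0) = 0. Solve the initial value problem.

Coefficient matrix A = [[21, 18], [-27, -24]].
Characteristic polynomial det(A - λI) = λ^2 + 3λ - 18 = 0.
Eigenvalues λ = 3, -6.
For λ=3: (A-λI) row 1 is [18, 18], so an eigenvector is (1, -1).
For λ=-6: (A-λI) row 1 is [27, 18], so an eigenvector is (2, -3).
General solution: K_1e^(3t)(1,-1) + K_2e^(-6t)(2,-3).
Applying x_1(0)=-1, x_2(0)=0 gives K_1=-3, K_2=1.

x_1(t) = -3e^(3t) + 2e^(-6t), x_2(t) = 3e^(3t) - 3e^(-6t)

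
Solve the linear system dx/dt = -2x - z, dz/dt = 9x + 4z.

Coefficient matrix A = [[-2, -1], [9, 4]].
Characteristic polynomial det(A - λI) = λ^2 - 2λ + 1 = 0.
Single eigenvalue λ = 1 with algebraic multiplicity 2.
Eigenvector v = (-1,3); generalized eigenvector w with (A-λI)w=v is (1,-2).
General solution: e^(t)[c_1·v + c_2·(t·v + w)].

x(t) = -c_1e^(t) - c_2te^(t) + c_2e^(t), z(t) = 3c_1e^(t) + 3c_2te^(t) - 2c_2e^(t)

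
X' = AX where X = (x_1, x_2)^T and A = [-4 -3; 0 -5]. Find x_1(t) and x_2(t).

x_1(t) = -C_1e^(-4t) + 3C_2e^(-5t), x_2(t) = C_2e^(-5t)

Coefficient matrix A = [[-4, -3], [0, -5]].
Characteristic polynomial det(A - λI) = λ^2 + 9λ + 20 = 0.
Eigenvalues λ = -4, -5.
For λ=-4: (A-λI) row 1 is [0, -3], so an eigenvector is (-1, 0).
For λ=-5: (A-λI) row 1 is [1, -3], so an eigenvector is (3, 1).
General solution: C_1e^(-4t)(-1,0) + C_2e^(-5t)(3,1).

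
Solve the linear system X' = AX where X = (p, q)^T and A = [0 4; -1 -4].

Coefficient matrix A = [[0, 4], [-1, -4]].
Characteristic polynomial det(A - λI) = λ^2 + 4λ + 4 = 0.
Single eigenvalue λ = -2 with algebraic multiplicity 2.
Eigenvector v = (-2,1); generalized eigenvector w with (A-λI)w=v is (-1,0).
General solution: e^(-2t)[C_1·v + C_2·(t·v + w)].

p(t) = -2C_1e^(-2t) - 2C_2te^(-2t) - C_2e^(-2t), q(t) = C_1e^(-2t) + C_2te^(-2t)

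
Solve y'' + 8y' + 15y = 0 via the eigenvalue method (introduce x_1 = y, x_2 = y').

y(t) = C_1e^(-3t) + C_2e^(-5t)

Let x_1 = y, x_2 = y'. Then x_1' = x_2 and x_2' = -15x_1 - 8x_2.
A = [[0,1],[-15,-8]]; det(A-λI) = λ^2 + 8λ + 15.
Eigenvalues λ = -3, -5 with eigenvectors (1,-3), (1,-5).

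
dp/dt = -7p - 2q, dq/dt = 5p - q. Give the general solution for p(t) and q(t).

Coefficient matrix A = [[-7, -2], [5, -1]].
Characteristic polynomial det(A - λI) = λ^2 + 8λ + 17 = 0.
Eigenvalues λ = -4 ± i (complex conjugate pair).
For λ=-4+i: an eigenvector is (1,-1) - i(-1,2) = (1 + i, -1 - 2i).
A real fundamental pair from Re and Im of e^((-4+i)t)v: X_1 = e^(-4t)(cos(t)·(1,-1) + sin(t)·(-1,2)), X_2 = e^(-4t)(sin(t)·(1,-1) - cos(t)·(-1,2)).
General solution: K_1X_1 + K_2X_2.

p(t) = -K_1e^(-4t)sin(t) + K_1e^(-4t)cos(t) + K_2e^(-4t)sin(t) + K_2e^(-4t)cos(t), q(t) = 2K_1e^(-4t)sin(t) - K_1e^(-4t)cos(t) - K_2e^(-4t)sin(t) - 2K_2e^(-4t)cos(t)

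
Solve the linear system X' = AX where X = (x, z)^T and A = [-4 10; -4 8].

x(t) = -2C_1e^(2t)sin(2t) - C_1e^(2t)cos(2t) - C_2e^(2t)sin(2t) + 2C_2e^(2t)cos(2t), z(t) = -C_1e^(2t)sin(2t) - C_1e^(2t)cos(2t) - C_2e^(2t)sin(2t) + C_2e^(2t)cos(2t)

Coefficient matrix A = [[-4, 10], [-4, 8]].
Characteristic polynomial det(A - λI) = λ^2 - 4λ + 8 = 0.
Eigenvalues λ = 2 ± 2i (complex conjugate pair).
For λ=2+2i: an eigenvector is (-1,-1) - i(-2,-1) = (-1 + 2i, -1 + i).
A real fundamental pair from Re and Im of e^((2+2i)t)v: X_1 = e^(2t)(cos(2t)·(-1,-1) + sin(2t)·(-2,-1)), X_2 = e^(2t)(sin(2t)·(-1,-1) - cos(2t)·(-2,-1)).
General solution: C_1X_1 + C_2X_2.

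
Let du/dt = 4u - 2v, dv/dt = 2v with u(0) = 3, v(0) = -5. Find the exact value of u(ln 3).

603

A = [[4,-2],[0,2]]; eigenvalues λ = 2, 4.
Eigenvectors: (1,1) for λ=2, (-1,0) for λ=4.
From the initial condition, c_1 = -5, c_2 = -8.
u(ln 3) = (-5)(3^2)(1) + (-8)(3^4)(-1) = 603.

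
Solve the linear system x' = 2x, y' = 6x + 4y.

x(t) = -c_1e^(2t), y(t) = 3c_1e^(2t) + c_2e^(4t)

Coefficient matrix A = [[2, 0], [6, 4]].
Characteristic polynomial det(A - λI) = λ^2 - 6λ + 8 = 0.
Eigenvalues λ = 2, 4.
For λ=2: (A-λI) row 2 is [6, 2], so an eigenvector is (-1, 3).
For λ=4: (A-λI) row 1 is [-2, 0], so an eigenvector is (0, 1).
General solution: c_1e^(2t)(-1,3) + c_2e^(4t)(0,1).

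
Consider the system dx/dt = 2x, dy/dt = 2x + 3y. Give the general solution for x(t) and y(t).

Coefficient matrix A = [[2, 0], [2, 3]].
Characteristic polynomial det(A - λI) = λ^2 - 5λ + 6 = 0.
Eigenvalues λ = 3, 2.
For λ=3: (A-λI) row 1 is [-1, 0], so an eigenvector is (0, 1).
For λ=2: (A-λI) row 2 is [2, 1], so an eigenvector is (1, -2).
General solution: C_1e^(3t)(0,1) + C_2e^(2t)(1,-2).

x(t) = C_2e^(2t), y(t) = C_1e^(3t) - 2C_2e^(2t)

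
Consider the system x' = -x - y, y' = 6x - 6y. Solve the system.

x(t) = -C_1e^(-4t) - C_2e^(-3t), y(t) = -3C_1e^(-4t) - 2C_2e^(-3t)

Coefficient matrix A = [[-1, -1], [6, -6]].
Characteristic polynomial det(A - λI) = λ^2 + 7λ + 12 = 0.
Eigenvalues λ = -4, -3.
For λ=-4: (A-λI) row 1 is [3, -1], so an eigenvector is (-1, -3).
For λ=-3: (A-λI) row 1 is [2, -1], so an eigenvector is (-1, -2).
General solution: C_1e^(-4t)(-1,-3) + C_2e^(-3t)(-1,-2).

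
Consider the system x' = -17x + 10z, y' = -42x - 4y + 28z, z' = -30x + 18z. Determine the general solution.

Coefficient matrix A = [[-17, 0, 10], [-42, -4, 28], [-30, 0, 18]].
det(A - λI) = 0 gives eigenvalues λ = 3, -4, -2.
For λ=3: eigenvector (1,2,2).
For λ=-4: eigenvector (0,1,0).
For λ=-2: eigenvector (-2,0,-3).
General solution: C_1e^(3t)(1,2,2) + C_2e^(-4t)(0,1,0) + C_3e^(-2t)(-2,0,-3).

x(t) = C_1e^(3t) - 2C_3e^(-2t), y(t) = 2C_1e^(3t) + C_2e^(-4t), z(t) = 2C_1e^(3t) - 3C_3e^(-2t)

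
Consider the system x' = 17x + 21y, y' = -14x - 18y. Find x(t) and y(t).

x(t) = -3C_1e^(3t) - C_2e^(-4t), y(t) = 2C_1e^(3t) + C_2e^(-4t)

Coefficient matrix A = [[17, 21], [-14, -18]].
Characteristic polynomial det(A - λI) = λ^2 + λ - 12 = 0.
Eigenvalues λ = 3, -4.
For λ=3: (A-λI) row 1 is [14, 21], so an eigenvector is (-3, 2).
For λ=-4: (A-λI) row 1 is [21, 21], so an eigenvector is (-1, 1).
General solution: C_1e^(3t)(-3,2) + C_2e^(-4t)(-1,1).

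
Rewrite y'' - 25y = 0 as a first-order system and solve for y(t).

y(t) = c_1e^(-5t) + c_2e^(5t)

Let x_1 = y, x_2 = y'. Then x_1' = x_2 and x_2' = 25x_1.
A = [[0,1],[25,0]]; det(A-λI) = λ^2 - 25.
Eigenvalues λ = -5, 5 with eigenvectors (1,-5), (1,5).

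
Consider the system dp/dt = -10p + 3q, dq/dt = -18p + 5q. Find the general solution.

p(t) = -C_1e^(-t) - C_2e^(-4t), q(t) = -3C_1e^(-t) - 2C_2e^(-4t)

Coefficient matrix A = [[-10, 3], [-18, 5]].
Characteristic polynomial det(A - λI) = λ^2 + 5λ + 4 = 0.
Eigenvalues λ = -1, -4.
For λ=-1: (A-λI) row 1 is [-9, 3], so an eigenvector is (-1, -3).
For λ=-4: (A-λI) row 1 is [-6, 3], so an eigenvector is (-1, -2).
General solution: C_1e^(-t)(-1,-3) + C_2e^(-4t)(-1,-2).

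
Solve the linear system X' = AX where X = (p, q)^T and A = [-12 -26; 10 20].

p(t) = -2c_1e^(4t)sin(2t) - 3c_1e^(4t)cos(2t) - 3c_2e^(4t)sin(2t) + 2c_2e^(4t)cos(2t), q(t) = c_1e^(4t)sin(2t) + 2c_1e^(4t)cos(2t) + 2c_2e^(4t)sin(2t) - c_2e^(4t)cos(2t)

Coefficient matrix A = [[-12, -26], [10, 20]].
Characteristic polynomial det(A - λI) = λ^2 - 8λ + 20 = 0.
Eigenvalues λ = 4 ± 2i (complex conjugate pair).
For λ=4+2i: an eigenvector is (-3,2) - i(-2,1) = (-3 + 2i, 2 - i).
A real fundamental pair from Re and Im of e^((4+2i)t)v: X_1 = e^(4t)(cos(2t)·(-3,2) + sin(2t)·(-2,1)), X_2 = e^(4t)(sin(2t)·(-3,2) - cos(2t)·(-2,1)).
General solution: c_1X_1 + c_2X_2.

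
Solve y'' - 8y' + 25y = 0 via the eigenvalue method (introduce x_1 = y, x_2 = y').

y(t) = C_1e^(4t)cos(3t) + C_2e^(4t)sin(3t)

Let x_1 = y, x_2 = y'. Then x_1' = x_2 and x_2' = -25x_1 + 8x_2.
A = [[0,1],[-25,8]]; det(A-λI) = λ^2 - 8λ + 25.
Eigenvalues λ = 4 ± 3i.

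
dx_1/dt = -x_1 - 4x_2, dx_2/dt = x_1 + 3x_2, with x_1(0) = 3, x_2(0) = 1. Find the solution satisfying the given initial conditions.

Coefficient matrix A = [[-1, -4], [1, 3]].
Characteristic polynomial det(A - λI) = λ^2 - 2λ + 1 = 0.
Single eigenvalue λ = 1 with algebraic multiplicity 2.
Eigenvector v = (-2,1); generalized eigenvector w with (A-λI)w=v is (1,0).
General solution: e^(t)[C_1·v + C_2·(t·v + w)].
Applying x_1(0)=3, x_2(0)=1 gives C_1=1, C_2=5.

x_1(t) = -10te^(t) + 3e^(t), x_2(t) = 5te^(t) + e^(t)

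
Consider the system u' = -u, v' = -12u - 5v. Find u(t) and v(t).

Coefficient matrix A = [[-1, 0], [-12, -5]].
Characteristic polynomial det(A - λI) = λ^2 + 6λ + 5 = 0.
Eigenvalues λ = -1, -5.
For λ=-1: (A-λI) row 2 is [-12, -4], so an eigenvector is (1, -3).
For λ=-5: (A-λI) row 1 is [4, 0], so an eigenvector is (0, 1).
General solution: K_1e^(-t)(1,-3) + K_2e^(-5t)(0,1).

u(t) = K_1e^(-t), v(t) = -3K_1e^(-t) + K_2e^(-5t)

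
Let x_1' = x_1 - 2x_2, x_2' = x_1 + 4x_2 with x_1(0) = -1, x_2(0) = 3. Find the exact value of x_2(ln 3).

A = [[1,-2],[1,4]]; eigenvalues λ = 3, 2.
Eigenvectors: (-1,1) for λ=3, (-2,1) for λ=2.
From the initial condition, c_1 = 5, c_2 = -2.
x_2(ln 3) = (5)(3^3)(1) + (-2)(3^2)(1) = 117.

117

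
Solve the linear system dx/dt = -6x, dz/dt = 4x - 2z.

Coefficient matrix A = [[-6, 0], [4, -2]].
Characteristic polynomial det(A - λI) = λ^2 + 8λ + 12 = 0.
Eigenvalues λ = -2, -6.
For λ=-2: (A-λI) row 1 is [-4, 0], so an eigenvector is (0, -1).
For λ=-6: (A-λI) row 2 is [4, 4], so an eigenvector is (-1, 1).
General solution: K_1e^(-2t)(0,-1) + K_2e^(-6t)(-1,1).

x(t) = -K_2e^(-6t), z(t) = -K_1e^(-2t) + K_2e^(-6t)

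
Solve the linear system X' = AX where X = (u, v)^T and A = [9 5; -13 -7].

u(t) = C_1e^(t)sin(t) + 2C_1e^(t)cos(t) + 2C_2e^(t)sin(t) - C_2e^(t)cos(t), v(t) = -2C_1e^(t)sin(t) - 3C_1e^(t)cos(t) - 3C_2e^(t)sin(t) + 2C_2e^(t)cos(t)

Coefficient matrix A = [[9, 5], [-13, -7]].
Characteristic polynomial det(A - λI) = λ^2 - 2λ + 2 = 0.
Eigenvalues λ = 1 ± i (complex conjugate pair).
For λ=1+i: an eigenvector is (2,-3) - i(1,-2) = (2 - i, -3 + 2i).
A real fundamental pair from Re and Im of e^((1+i)t)v: X_1 = e^(t)(cos(t)·(2,-3) + sin(t)·(1,-2)), X_2 = e^(t)(sin(t)·(2,-3) - cos(t)·(1,-2)).
General solution: C_1X_1 + C_2X_2.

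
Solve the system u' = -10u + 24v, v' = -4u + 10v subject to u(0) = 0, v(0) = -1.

u(t) = -6e^(2t) + 6e^(-2t), v(t) = -3e^(2t) + 2e^(-2t)

Coefficient matrix A = [[-10, 24], [-4, 10]].
Characteristic polynomial det(A - λI) = λ^2 - 4 = 0.
Eigenvalues λ = 2, -2.
For λ=2: (A-λI) row 1 is [-12, 24], so an eigenvector is (-2, -1).
For λ=-2: (A-λI) row 1 is [-8, 24], so an eigenvector is (3, 1).
General solution: C_1e^(2t)(-2,-1) + C_2e^(-2t)(3,1).
Applying u(0)=0, v(0)=-1 gives C_1=3, C_2=2.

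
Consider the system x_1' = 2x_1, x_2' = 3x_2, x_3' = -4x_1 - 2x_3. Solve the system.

x_1(t) = c_1e^(2t), x_2(t) = c_3e^(3t), x_3(t) = -c_1e^(2t) + c_2e^(-2t)

Coefficient matrix A = [[2, 0, 0], [0, 3, 0], [-4, 0, -2]].
det(A - λI) = 0 gives eigenvalues λ = 2, -2, 3.
For λ=2: eigenvector (1,0,-1).
For λ=-2: eigenvector (0,0,1).
For λ=3: eigenvector (0,1,0).
General solution: c_1e^(2t)(1,0,-1) + c_2e^(-2t)(0,0,1) + c_3e^(3t)(0,1,0).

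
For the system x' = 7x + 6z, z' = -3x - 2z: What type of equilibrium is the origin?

unstable node

A = [[7,6],[-3,-2]]; det(A-λI) = λ^2 - 5λ + 4.
λ = 1, 4: both positive.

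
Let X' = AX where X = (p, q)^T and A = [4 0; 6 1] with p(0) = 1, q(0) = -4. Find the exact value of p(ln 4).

256

A = [[4,0],[6,1]]; eigenvalues λ = 1, 4.
Eigenvectors: (0,-1) for λ=1, (1,2) for λ=4.
From the initial condition, c_1 = 6, c_2 = 1.
p(ln 4) = (6)(4^1)(0) + (1)(4^4)(1) = 256.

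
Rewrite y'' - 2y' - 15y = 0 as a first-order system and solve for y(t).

y(t) = c_1e^(5t) + c_2e^(-3t)

Let x_1 = y, x_2 = y'. Then x_1' = x_2 and x_2' = 15x_1 + 2x_2.
A = [[0,1],[15,2]]; det(A-λI) = λ^2 - 2λ - 15.
Eigenvalues λ = 5, -3 with eigenvectors (1,5), (1,-3).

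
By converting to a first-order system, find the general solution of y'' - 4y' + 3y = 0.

y(t) = c_1e^(3t) + c_2e^(t)

Let x_1 = y, x_2 = y'. Then x_1' = x_2 and x_2' = -3x_1 + 4x_2.
A = [[0,1],[-3,4]]; det(A-λI) = λ^2 - 4λ + 3.
Eigenvalues λ = 3, 1 with eigenvectors (1,3), (1,1).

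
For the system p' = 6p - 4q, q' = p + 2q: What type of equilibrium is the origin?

A = [[6,-4],[1,2]]; det(A-λI) = λ^2 - 8λ + 16.
repeated λ = 4 with a single eigenvector.

unstable improper node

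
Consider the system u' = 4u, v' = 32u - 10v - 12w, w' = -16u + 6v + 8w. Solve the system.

u(t) = c_1e^(4t), v(t) = 4c_1e^(4t) - c_2e^(2t) - 2c_3e^(-4t), w(t) = -2c_1e^(4t) + c_2e^(2t) + c_3e^(-4t)

Coefficient matrix A = [[4, 0, 0], [32, -10, -12], [-16, 6, 8]].
det(A - λI) = 0 gives eigenvalues λ = 4, 2, -4.
For λ=4: eigenvector (1,4,-2).
For λ=2: eigenvector (0,-1,1).
For λ=-4: eigenvector (0,-2,1).
General solution: c_1e^(4t)(1,4,-2) + c_2e^(2t)(0,-1,1) + c_3e^(-4t)(0,-2,1).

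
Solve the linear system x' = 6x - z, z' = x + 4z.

Coefficient matrix A = [[6, -1], [1, 4]].
Characteristic polynomial det(A - λI) = λ^2 - 10λ + 25 = 0.
Single eigenvalue λ = 5 with algebraic multiplicity 2.
Eigenvector v = (1,1); generalized eigenvector w with (A-λI)w=v is (-1,-2).
General solution: e^(5t)[C_1·v + C_2·(t·v + w)].

x(t) = C_1e^(5t) + C_2te^(5t) - C_2e^(5t), z(t) = C_1e^(5t) + C_2te^(5t) - 2C_2e^(5t)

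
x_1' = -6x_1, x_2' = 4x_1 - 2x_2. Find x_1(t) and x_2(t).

Coefficient matrix A = [[-6, 0], [4, -2]].
Characteristic polynomial det(A - λI) = λ^2 + 8λ + 12 = 0.
Eigenvalues λ = -2, -6.
For λ=-2: (A-λI) row 1 is [-4, 0], so an eigenvector is (0, -1).
For λ=-6: (A-λI) row 2 is [4, 4], so an eigenvector is (1, -1).
General solution: C_1e^(-2t)(0,-1) + C_2e^(-6t)(1,-1).

x_1(t) = C_2e^(-6t), x_2(t) = -C_1e^(-2t) - C_2e^(-6t)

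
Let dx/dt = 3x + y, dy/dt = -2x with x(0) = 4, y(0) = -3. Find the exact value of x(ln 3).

A = [[3,1],[-2,0]]; eigenvalues λ = 2, 1.
Eigenvectors: (1,-1) for λ=2, (-1,2) for λ=1.
From the initial condition, c_1 = 5, c_2 = 1.
x(ln 3) = (5)(3^2)(1) + (1)(3^1)(-1) = 42.

42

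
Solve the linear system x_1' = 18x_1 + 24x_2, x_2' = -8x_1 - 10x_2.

Coefficient matrix A = [[18, 24], [-8, -10]].
Characteristic polynomial det(A - λI) = λ^2 - 8λ + 12 = 0.
Eigenvalues λ = 6, 2.
For λ=6: (A-λI) row 1 is [12, 24], so an eigenvector is (-2, 1).
For λ=2: (A-λI) row 1 is [16, 24], so an eigenvector is (3, -2).
General solution: K_1e^(6t)(-2,1) + K_2e^(2t)(3,-2).

x_1(t) = -2K_1e^(6t) + 3K_2e^(2t), x_2(t) = K_1e^(6t) - 2K_2e^(2t)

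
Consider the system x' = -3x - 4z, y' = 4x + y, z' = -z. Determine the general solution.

Coefficient matrix A = [[-3, 0, -4], [4, 1, 0], [0, 0, -1]].
det(A - λI) = 0 gives eigenvalues λ = -3, 1, -1.
For λ=-3: eigenvector (1,-1,0).
For λ=1: eigenvector (0,1,0).
For λ=-1: eigenvector (-2,4,1).
General solution: C_1e^(-3t)(1,-1,0) + C_2e^(t)(0,1,0) + C_3e^(-t)(-2,4,1).

x(t) = C_1e^(-3t) - 2C_3e^(-t), y(t) = -C_1e^(-3t) + C_2e^(t) + 4C_3e^(-t), z(t) = C_3e^(-t)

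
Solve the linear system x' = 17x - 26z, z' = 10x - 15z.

x(t) = -2K_1e^(t)sin(2t) + 3K_1e^(t)cos(2t) + 3K_2e^(t)sin(2t) + 2K_2e^(t)cos(2t), z(t) = -K_1e^(t)sin(2t) + 2K_1e^(t)cos(2t) + 2K_2e^(t)sin(2t) + K_2e^(t)cos(2t)

Coefficient matrix A = [[17, -26], [10, -15]].
Characteristic polynomial det(A - λI) = λ^2 - 2λ + 5 = 0.
Eigenvalues λ = 1 ± 2i (complex conjugate pair).
For λ=1+2i: an eigenvector is (3,2) - i(-2,-1) = (3 + 2i, 2 + i).
A real fundamental pair from Re and Im of e^((1+2i)t)v: X_1 = e^(t)(cos(2t)·(3,2) + sin(2t)·(-2,-1)), X_2 = e^(t)(sin(2t)·(3,2) - cos(2t)·(-2,-1)).
General solution: K_1X_1 + K_2X_2.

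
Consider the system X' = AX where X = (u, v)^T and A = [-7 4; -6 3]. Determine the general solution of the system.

Coefficient matrix A = [[-7, 4], [-6, 3]].
Characteristic polynomial det(A - λI) = λ^2 + 4λ + 3 = 0.
Eigenvalues λ = -3, -1.
For λ=-3: (A-λI) row 1 is [-4, 4], so an eigenvector is (1, 1).
For λ=-1: (A-λI) row 1 is [-6, 4], so an eigenvector is (-2, -3).
General solution: C_1e^(-3t)(1,1) + C_2e^(-t)(-2,-3).

u(t) = C_1e^(-3t) - 2C_2e^(-t), v(t) = C_1e^(-3t) - 3C_2e^(-t)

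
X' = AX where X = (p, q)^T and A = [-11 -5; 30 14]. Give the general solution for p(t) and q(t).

p(t) = K_1e^(4t) + K_2e^(-t), q(t) = -3K_1e^(4t) - 2K_2e^(-t)

Coefficient matrix A = [[-11, -5], [30, 14]].
Characteristic polynomial det(A - λI) = λ^2 - 3λ - 4 = 0.
Eigenvalues λ = 4, -1.
For λ=4: (A-λI) row 1 is [-15, -5], so an eigenvector is (1, -3).
For λ=-1: (A-λI) row 1 is [-10, -5], so an eigenvector is (1, -2).
General solution: K_1e^(4t)(1,-3) + K_2e^(-t)(1,-2).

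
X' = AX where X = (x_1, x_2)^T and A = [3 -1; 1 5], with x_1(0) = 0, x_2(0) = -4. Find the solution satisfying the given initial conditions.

x_1(t) = 4te^(4t), x_2(t) = -4te^(4t) - 4e^(4t)

Coefficient matrix A = [[3, -1], [1, 5]].
Characteristic polynomial det(A - λI) = λ^2 - 8λ + 16 = 0.
Single eigenvalue λ = 4 with algebraic multiplicity 2.
Eigenvector v = (1,-1); generalized eigenvector w with (A-λI)w=v is (1,-2).
General solution: e^(4t)[C_1·v + C_2·(t·v + w)].
Applying x_1(0)=0, x_2(0)=-4 gives C_1=-4, C_2=4.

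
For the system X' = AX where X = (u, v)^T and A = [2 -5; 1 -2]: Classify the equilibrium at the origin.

A = [[2,-5],[1,-2]]; det(A-λI) = λ^2 + 1.
λ = 0 ± i: zero real part.

center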